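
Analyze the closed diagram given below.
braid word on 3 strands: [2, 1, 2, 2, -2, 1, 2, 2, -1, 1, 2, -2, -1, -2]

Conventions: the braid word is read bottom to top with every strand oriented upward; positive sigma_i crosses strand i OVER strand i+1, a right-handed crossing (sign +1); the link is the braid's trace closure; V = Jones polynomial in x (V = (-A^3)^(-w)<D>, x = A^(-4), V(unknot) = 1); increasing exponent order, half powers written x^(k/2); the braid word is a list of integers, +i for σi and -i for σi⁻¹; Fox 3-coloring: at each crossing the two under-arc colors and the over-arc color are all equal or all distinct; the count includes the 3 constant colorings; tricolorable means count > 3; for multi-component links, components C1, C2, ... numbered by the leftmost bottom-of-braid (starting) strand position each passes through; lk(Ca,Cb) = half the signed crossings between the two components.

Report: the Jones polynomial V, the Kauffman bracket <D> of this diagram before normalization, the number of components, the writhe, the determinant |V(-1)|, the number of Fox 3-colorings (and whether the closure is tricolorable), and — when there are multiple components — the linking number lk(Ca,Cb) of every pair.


V(x) = x + x^3 - x^4
bracket: -A^-4 + 1 + A^8, w = +4
1 component, writhe +4, over 14 crossings
det 3, colorings 9 of 3^14 — tricolorable
observation: V spans 3 powers of x: at least 3 crossings in any diagram


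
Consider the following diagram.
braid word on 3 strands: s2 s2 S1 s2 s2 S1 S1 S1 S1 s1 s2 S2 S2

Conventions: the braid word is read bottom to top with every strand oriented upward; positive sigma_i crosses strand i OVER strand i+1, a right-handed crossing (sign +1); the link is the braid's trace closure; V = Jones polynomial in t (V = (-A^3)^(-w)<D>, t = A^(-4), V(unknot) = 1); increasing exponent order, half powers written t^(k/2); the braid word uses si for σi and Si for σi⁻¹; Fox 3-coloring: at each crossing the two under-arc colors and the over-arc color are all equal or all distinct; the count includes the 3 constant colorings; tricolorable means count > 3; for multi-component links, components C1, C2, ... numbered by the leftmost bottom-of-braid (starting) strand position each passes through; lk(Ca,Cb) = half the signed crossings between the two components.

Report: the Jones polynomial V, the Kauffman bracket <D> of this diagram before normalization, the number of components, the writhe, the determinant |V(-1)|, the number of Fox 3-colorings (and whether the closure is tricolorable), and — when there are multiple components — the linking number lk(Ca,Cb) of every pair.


V = -t^(-9/2) + 2t^(-7/2) - 3t^(-5/2) + 3t^(-3/2) - 4t^(-1/2) + 2t^(1/2) - 2t^(3/2) + t^(5/2)
<D> = -A^-13 + 2A^-9 - 2A^-5 + 4A^-1 - 3A^3 + 3A^7 - 2A^11 + A^15 (w = -1)
2 components over 13 crossings, w = -1
lk(C1,C2): -1
9 Fox colorings among 3^13, |V(-1)| = 18: tricolorable
why: span 7 respects span(V) <= c + mu - 1 = 14 for this 2-component diagram


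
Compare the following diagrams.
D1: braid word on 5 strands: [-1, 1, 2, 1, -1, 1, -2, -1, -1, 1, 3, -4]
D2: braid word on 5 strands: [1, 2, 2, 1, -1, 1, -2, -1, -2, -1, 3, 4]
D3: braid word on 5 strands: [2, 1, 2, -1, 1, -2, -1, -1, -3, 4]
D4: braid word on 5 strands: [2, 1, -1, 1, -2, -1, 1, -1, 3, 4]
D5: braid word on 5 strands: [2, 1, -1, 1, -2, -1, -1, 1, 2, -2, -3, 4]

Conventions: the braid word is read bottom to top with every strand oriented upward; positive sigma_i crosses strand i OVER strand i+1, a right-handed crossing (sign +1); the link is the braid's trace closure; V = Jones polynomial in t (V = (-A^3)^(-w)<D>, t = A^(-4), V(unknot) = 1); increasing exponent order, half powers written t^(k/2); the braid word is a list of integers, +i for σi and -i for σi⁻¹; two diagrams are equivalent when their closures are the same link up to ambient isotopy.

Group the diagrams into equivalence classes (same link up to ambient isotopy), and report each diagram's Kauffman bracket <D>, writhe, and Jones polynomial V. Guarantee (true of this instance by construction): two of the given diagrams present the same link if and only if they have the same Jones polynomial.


classes: {D1, D2, D3, D4, D5}
V(D1) = 1  [12 crossings, <D> = 1, w = 0]
D2 (bracket A^6; 12 crossings at w = +2): V = 1
D3 (bracket 1; 10 crossings at w = 0): V = 1
V(D4) = 1  [10 crossings, <D> = A^6, w = +2]
V(D5) = 1  [12 crossings, <D> = 1, w = 0]
insight: all 5 diagrams share one V(t), hence one class


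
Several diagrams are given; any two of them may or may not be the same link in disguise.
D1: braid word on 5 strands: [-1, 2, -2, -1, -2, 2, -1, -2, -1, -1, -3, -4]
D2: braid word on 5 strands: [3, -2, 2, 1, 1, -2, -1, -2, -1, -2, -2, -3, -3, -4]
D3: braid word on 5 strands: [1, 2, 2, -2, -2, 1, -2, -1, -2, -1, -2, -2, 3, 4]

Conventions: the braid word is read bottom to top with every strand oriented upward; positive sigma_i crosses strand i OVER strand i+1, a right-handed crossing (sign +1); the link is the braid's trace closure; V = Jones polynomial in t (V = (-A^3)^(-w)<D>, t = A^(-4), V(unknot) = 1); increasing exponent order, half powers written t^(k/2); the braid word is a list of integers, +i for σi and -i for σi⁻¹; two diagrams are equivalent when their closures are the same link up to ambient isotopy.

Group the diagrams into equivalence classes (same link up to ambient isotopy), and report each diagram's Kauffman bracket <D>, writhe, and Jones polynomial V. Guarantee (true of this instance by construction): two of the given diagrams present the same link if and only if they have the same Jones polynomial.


classes: {D1} | {D2, D3}
V(D1) = -t^-7 + t^-6 - t^-5 + t^-4 + t^-2  [12 crossings, <D> = A^-16 + A^-8 - A^-4 + 1 - A^4, w = -8]
V(D2) = -t^-6 + t^-5 - t^-4 + 2t^-3 - t^-2 + t^-1  (w -6, c 14, <D> = A^-14 - A^-10 + 2A^-6 - A^-2 + A^2 - A^6)
D3 (bracket A^-2 - A^2 + 2A^6 - A^10 + A^14 - A^18; 14 crossings at w = -2): V = -t^-6 + t^-5 - t^-4 + 2t^-3 - t^-2 + t^-1
note: V(t) takes 2 values over 3 diagrams, fixing the grouping


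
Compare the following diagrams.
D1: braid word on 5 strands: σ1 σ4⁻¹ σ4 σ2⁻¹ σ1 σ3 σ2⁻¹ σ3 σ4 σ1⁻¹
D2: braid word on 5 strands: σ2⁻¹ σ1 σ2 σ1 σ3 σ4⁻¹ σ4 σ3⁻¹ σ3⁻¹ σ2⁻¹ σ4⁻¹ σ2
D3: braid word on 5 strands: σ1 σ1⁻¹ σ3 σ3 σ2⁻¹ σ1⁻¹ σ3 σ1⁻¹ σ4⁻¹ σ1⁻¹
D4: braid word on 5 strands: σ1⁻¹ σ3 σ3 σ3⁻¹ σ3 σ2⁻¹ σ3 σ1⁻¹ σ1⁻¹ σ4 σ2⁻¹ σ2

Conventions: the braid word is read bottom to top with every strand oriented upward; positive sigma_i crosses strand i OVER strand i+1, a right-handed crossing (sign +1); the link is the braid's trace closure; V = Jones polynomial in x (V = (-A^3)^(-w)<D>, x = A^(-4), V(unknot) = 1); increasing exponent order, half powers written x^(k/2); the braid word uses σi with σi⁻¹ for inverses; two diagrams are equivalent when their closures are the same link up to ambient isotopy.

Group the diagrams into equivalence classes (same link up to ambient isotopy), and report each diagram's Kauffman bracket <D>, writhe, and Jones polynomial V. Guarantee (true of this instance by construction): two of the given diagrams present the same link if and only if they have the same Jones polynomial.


classes: {D1} | {D2} | {D3, D4}
V(D1) = x^-2 - x^-1 + 1 - x + x^2  [10 crossings, <D> = A^-2 - A^2 + A^6 - A^10 + A^14, w = +2]
V(D2) = 1  (w 0, c 12, <D> = 1)
V(D3) = -x^-3 + x^-2 - x^-1 + 3 - x + x^2 - x^3  (w -2, c 10, <D> = -A^-18 + A^-14 - A^-10 + 3A^-6 - A^-2 + A^2 - A^6)
D4 (bracket -A^-12 + A^-8 - A^-4 + 3 - A^4 + A^8 - A^12; 12 crossings at w = 0): V = -x^-3 + x^-2 - x^-1 + 3 - x + x^2 - x^3
insight: 3 values of V(x) split the 4 diagrams


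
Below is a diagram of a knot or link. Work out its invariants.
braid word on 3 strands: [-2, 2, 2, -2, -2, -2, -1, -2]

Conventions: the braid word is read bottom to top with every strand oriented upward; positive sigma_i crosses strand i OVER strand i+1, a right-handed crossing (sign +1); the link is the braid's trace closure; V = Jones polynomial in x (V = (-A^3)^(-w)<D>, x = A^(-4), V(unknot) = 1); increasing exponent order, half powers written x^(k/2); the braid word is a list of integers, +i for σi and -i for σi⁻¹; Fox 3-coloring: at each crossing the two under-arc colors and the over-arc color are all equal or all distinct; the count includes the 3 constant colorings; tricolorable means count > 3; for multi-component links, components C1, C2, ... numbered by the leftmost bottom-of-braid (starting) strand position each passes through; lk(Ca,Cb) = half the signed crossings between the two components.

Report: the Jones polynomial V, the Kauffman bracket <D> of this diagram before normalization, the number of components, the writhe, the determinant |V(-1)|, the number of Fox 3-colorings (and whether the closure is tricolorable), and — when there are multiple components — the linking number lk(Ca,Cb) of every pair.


V = -x^-4 + x^-3 + x^-1
<D> = A^-8 + 1 - A^4 (w = -4)
1 component over 8 crossings, w = -4
9 Fox colorings among 3^8, |V(-1)| = 3: tricolorable
why: the span of V is 3, forcing >= 3 crossings in any diagram


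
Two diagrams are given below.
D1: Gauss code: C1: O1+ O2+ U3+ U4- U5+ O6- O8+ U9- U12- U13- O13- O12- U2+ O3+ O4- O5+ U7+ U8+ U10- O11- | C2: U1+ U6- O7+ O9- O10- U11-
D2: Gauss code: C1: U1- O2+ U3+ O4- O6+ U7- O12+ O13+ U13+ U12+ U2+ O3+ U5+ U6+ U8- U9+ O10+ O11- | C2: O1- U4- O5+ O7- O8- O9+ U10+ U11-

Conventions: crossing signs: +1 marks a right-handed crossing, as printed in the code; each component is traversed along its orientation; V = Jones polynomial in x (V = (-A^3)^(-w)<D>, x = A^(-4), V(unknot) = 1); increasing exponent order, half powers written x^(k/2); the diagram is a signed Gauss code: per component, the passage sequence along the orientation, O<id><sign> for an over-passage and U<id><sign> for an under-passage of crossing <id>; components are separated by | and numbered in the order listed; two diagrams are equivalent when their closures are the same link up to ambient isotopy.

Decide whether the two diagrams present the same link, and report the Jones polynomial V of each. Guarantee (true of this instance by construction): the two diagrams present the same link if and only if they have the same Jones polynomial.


equivalent: yes
D1 (bracket -A^-17 + A^-13 - A^-9 + 2A^-5 + A^3; 13 crossings at w = -1): V = -x^(-3/2) - 2x^(1/2) + x^(3/2) - x^(5/2) + x^(7/2)
V(D2) = -x^(-3/2) - 2x^(1/2) + x^(3/2) - x^(5/2) + x^(7/2)  (w +3, c 13, <D> = -A^-5 + A^-1 - A^3 + 2A^7 + A^15)
key observation: Reidemeister moves carry D1 (13 crossings) to D2 (13)


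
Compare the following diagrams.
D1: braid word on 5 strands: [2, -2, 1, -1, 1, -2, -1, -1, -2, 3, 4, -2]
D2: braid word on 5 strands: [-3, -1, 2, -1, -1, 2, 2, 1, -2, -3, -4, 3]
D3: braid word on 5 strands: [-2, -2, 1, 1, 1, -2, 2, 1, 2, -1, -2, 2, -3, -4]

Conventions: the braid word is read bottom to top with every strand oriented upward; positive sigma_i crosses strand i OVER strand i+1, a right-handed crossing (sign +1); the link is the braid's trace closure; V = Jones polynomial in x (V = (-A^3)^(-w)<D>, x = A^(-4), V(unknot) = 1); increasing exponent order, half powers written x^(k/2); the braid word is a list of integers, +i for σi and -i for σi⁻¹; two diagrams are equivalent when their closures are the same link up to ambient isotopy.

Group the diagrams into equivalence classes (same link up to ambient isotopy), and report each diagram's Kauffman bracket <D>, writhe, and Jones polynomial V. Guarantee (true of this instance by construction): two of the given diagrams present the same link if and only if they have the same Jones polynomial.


grouping into links: {D1} | {D2} | {D3}
V(D1) = -x^-6 + x^-5 - x^-4 + 2x^-3 - x^-2 + x^-1  (w -2, c 12, <D> = A^-2 - A^2 + 2A^6 - A^10 + A^14 - A^18)
D2 (bracket -A^-18 + 2A^-14 - 2A^-10 + 3A^-6 - 2A^-2 + 2A^2 - A^6; 12 crossings at w = -2): V = -x^-3 + 2x^-2 - 2x^-1 + 3 - 2x + 2x^2 - x^3
V(D3) = x^-1 - 1 + 2x - 2x^2 + 2x^3 - 2x^4 + x^5  [14 crossings, <D> = A^-20 - 2A^-16 + 2A^-12 - 2A^-8 + 2A^-4 - 1 + A^4, w = 0]
why: 3 values of V(x) split the 3 diagrams


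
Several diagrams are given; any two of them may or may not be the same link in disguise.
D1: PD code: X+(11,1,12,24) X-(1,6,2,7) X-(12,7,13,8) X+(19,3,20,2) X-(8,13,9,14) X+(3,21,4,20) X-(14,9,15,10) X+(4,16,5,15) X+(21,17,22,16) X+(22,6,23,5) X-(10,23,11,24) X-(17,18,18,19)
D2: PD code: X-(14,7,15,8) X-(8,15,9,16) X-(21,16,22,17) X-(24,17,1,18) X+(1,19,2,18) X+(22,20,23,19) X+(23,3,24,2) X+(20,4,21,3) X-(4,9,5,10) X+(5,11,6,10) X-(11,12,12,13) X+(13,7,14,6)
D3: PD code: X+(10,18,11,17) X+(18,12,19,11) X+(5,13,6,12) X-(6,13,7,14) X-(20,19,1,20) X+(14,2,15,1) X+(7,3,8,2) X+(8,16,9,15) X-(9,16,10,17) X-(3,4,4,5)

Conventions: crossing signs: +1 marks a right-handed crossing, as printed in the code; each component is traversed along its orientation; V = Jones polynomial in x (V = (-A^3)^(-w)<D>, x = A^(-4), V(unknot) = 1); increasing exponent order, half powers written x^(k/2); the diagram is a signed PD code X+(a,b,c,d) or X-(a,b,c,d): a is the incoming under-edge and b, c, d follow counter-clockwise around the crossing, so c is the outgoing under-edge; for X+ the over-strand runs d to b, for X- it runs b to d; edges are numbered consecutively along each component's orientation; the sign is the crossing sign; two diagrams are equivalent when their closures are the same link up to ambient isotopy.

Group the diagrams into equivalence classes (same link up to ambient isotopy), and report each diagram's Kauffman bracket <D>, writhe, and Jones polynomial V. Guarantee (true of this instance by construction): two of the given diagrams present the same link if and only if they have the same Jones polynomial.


equivalence classes: {D1} | {D2} | {D3}
D1 (bracket -A^-12 + A^-8 - A^-4 + 3 - A^4 + A^8 - A^12; 12 crossings at w = 0): V = -x^-3 + x^-2 - x^-1 + 3 - x + x^2 - x^3
V(D2) = 1  [12 crossings, <D> = 1, w = 0]
V(D3) = x + x^3 - x^4  (w +2, c 10, <D> = -A^-10 + A^-6 + A^2)
observation: V(x) takes 3 values over 3 diagrams, fixing the grouping


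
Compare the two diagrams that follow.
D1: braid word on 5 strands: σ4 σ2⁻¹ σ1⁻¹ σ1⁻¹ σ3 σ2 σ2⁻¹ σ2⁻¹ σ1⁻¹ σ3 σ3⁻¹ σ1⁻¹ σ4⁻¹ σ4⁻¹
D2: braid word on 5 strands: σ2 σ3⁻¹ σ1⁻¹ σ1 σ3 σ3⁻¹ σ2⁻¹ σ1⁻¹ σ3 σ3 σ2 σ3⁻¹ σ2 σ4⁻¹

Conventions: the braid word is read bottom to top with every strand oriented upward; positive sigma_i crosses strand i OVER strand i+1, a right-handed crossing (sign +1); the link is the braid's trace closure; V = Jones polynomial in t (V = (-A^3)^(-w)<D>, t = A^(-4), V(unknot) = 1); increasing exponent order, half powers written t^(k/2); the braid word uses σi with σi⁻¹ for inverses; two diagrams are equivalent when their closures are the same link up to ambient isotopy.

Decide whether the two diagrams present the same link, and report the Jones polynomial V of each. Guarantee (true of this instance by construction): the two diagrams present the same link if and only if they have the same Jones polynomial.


equivalent: no
V(D1) = 2t^-6 + t^-4 + t^-2  (w -6, c 14, <D> = A^-10 + A^-2 + 2A^6)
V(D2) = t^-1 + 2t - t^2 + 2t^3 - t^4 + t^5  (w 0, c 14, <D> = A^-20 - A^-16 + 2A^-12 - A^-8 + 2A^-4 + A^4)
why: 2 values of V(t) split the 2 diagrams


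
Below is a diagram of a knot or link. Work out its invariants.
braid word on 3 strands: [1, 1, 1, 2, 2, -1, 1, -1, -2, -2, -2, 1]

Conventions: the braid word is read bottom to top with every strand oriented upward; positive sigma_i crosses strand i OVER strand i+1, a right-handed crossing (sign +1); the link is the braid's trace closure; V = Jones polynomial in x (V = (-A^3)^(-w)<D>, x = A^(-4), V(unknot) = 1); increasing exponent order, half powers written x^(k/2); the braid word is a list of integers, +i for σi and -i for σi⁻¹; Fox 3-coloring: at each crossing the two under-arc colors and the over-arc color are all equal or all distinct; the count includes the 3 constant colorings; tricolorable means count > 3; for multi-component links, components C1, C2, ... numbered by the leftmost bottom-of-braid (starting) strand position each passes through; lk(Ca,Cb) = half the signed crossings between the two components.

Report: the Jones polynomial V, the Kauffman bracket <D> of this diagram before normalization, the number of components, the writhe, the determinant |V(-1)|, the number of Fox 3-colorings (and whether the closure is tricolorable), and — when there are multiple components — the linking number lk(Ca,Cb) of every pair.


V = -x^-2 + 2x^-1 - 3 + 5x - 4x^2 + 5x^3 - 4x^4 + 2x^5 - x^6
<D> = -A^-18 + 2A^-14 - 4A^-10 + 5A^-6 - 4A^-2 + 5A^2 - 3A^6 + 2A^10 - A^14 (w = +2)
1 component over 12 crossings, w = +2
9 Fox colorings among 3^12, |V(-1)| = 27: tricolorable
why: w = +2 shifts under R1 moves; the (-A^3)^(-2) factor cancels that in V


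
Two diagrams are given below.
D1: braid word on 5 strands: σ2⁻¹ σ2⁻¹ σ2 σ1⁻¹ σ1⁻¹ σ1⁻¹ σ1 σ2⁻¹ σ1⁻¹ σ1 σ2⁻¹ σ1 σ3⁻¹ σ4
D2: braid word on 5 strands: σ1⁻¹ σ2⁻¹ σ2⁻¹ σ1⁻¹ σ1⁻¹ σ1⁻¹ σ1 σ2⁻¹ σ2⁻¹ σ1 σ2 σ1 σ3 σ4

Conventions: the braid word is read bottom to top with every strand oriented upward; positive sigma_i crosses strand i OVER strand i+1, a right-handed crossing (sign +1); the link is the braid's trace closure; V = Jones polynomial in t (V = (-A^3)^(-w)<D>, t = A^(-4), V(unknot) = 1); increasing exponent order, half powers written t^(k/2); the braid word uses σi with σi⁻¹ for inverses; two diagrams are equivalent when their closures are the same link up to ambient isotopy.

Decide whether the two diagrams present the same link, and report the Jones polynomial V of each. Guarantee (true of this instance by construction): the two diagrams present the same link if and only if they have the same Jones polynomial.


equivalent: yes
V(D1) = -t^-6 + t^-5 - t^-4 + 2t^-3 - t^-2 + t^-1  (w -4, c 14, <D> = A^-8 - A^-4 + 2 - A^4 + A^8 - A^12)
V(D2) = -t^-6 + t^-5 - t^-4 + 2t^-3 - t^-2 + t^-1  [14 crossings, <D> = A^-2 - A^2 + 2A^6 - A^10 + A^14 - A^18, w = -2]
key observation: all 2 diagrams share one V(t), hence one class


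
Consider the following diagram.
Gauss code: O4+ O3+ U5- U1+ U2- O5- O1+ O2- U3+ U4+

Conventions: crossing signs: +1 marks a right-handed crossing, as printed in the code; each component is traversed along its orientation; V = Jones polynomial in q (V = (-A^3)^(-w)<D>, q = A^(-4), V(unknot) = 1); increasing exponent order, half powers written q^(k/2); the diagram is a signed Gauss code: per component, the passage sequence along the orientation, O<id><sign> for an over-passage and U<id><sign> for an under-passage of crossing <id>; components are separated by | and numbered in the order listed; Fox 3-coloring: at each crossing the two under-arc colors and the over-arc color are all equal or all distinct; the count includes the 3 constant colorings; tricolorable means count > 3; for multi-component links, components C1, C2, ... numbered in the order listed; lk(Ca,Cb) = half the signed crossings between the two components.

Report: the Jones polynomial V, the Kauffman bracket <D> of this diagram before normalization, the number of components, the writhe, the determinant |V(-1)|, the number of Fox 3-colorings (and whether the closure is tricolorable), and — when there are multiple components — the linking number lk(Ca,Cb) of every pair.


V(q) = 1
bracket: -A^3, w = +1
1 component, writhe +1, over 5 crossings
det 1, colorings 3 of 3^5 — not tricolorable
observation: w = +1 (over 5 crossings) is diagram-only; (-A^3)^(-1) removes it from V


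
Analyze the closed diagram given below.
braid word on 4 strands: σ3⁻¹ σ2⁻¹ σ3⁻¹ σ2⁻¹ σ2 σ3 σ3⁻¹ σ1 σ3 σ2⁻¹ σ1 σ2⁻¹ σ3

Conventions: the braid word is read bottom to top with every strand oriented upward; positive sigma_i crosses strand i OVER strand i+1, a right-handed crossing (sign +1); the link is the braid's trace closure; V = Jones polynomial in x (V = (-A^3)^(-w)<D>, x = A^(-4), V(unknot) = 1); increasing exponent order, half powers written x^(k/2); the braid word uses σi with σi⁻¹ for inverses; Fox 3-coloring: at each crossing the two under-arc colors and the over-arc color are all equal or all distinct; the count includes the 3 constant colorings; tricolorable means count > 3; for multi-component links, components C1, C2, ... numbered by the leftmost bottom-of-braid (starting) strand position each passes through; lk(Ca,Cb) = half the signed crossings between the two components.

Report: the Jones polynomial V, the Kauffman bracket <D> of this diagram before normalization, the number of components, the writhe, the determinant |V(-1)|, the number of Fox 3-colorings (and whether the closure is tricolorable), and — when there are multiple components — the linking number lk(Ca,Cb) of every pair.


V(x) = -x^-4 + x^-3 + x^-2 + x^-1 + 1 + x^2
bracket: -A^-11 - A^-3 - A - A^5 - A^9 + A^13, w = -1
3 components, writhe -1, over 13 crossings
lk(C1,C2) = 0
linking number lk(C1,C3) = 0
lk(C2,C3): 0
det 0, colorings 9 of 3^13 — tricolorable
observation: det 0 = |V(-1)|; divisible by 3, so tricolorable


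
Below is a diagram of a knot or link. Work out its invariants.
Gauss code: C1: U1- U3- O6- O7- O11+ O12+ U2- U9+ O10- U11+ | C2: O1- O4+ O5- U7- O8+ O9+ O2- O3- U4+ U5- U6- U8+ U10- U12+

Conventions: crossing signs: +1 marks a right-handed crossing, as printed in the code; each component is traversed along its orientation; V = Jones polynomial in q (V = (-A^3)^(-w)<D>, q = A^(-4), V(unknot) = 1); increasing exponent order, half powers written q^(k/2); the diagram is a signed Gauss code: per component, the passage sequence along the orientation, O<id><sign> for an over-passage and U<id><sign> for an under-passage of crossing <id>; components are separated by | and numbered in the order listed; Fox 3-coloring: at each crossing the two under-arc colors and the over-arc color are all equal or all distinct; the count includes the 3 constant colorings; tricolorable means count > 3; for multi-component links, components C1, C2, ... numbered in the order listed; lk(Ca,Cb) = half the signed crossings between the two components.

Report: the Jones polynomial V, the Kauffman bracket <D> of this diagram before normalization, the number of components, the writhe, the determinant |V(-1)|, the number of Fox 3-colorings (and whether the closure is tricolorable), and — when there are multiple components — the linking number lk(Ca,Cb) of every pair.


V = -q^(-9/2) - q^(-5/2) + q^(-3/2) - q^(-1/2)
<D> = -A^-4 + 1 - A^4 - A^12 (w = -2)
2 components over 12 crossings, w = -2
lk(C1,C2): -2
3 Fox colorings among 3^12, |V(-1)| = 4: not tricolorable
why: summing lk over 1 pair gives -2


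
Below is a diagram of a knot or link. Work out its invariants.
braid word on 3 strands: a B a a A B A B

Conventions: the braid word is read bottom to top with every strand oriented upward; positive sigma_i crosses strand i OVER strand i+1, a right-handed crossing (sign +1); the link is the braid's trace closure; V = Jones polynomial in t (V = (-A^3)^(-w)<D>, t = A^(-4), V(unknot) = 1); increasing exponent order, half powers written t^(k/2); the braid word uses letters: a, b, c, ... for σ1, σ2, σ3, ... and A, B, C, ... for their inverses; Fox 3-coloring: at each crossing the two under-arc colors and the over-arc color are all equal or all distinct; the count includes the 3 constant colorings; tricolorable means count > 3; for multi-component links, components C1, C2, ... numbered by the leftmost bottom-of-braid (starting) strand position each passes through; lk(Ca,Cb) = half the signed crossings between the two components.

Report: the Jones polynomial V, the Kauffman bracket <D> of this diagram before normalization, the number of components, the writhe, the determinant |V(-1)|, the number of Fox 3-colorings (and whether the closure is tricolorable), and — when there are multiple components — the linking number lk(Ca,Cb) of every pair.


V = t^-3 + t^-2 + t^-1 + 1
<D> = A^-6 + A^-2 + A^2 + A^6 (w = -2)
3 components over 8 crossings, w = -2
lk(C1,C2): 0
lk(C1,C3) = -1
linking number lk(C2,C3) = 0
9 Fox colorings among 3^8, |V(-1)| = 0: tricolorable
why: span 3 respects span(V) <= c + mu - 1 = 10 for this 3-component diagram


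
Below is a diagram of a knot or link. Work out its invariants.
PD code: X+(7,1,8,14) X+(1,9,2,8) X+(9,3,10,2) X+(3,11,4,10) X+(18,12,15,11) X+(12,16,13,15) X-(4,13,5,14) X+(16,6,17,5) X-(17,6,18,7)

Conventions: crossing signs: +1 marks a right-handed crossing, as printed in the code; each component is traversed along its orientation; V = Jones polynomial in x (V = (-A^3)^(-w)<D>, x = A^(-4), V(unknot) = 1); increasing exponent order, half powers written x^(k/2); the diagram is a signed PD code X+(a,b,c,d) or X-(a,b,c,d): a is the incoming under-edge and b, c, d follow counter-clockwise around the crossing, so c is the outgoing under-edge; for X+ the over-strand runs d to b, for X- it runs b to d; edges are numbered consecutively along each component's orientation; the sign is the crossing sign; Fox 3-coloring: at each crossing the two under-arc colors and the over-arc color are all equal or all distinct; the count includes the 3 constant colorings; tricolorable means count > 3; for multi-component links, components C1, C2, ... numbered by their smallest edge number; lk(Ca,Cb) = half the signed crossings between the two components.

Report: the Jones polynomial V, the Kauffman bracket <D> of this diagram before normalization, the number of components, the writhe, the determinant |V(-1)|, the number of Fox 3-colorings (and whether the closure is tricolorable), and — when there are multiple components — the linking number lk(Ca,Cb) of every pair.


Jones polynomial: V(x) = -x^(3/2) - 2x^(7/2) + x^(9/2) - x^(11/2) + x^(13/2)
<D> = -A^-11 + A^-7 - A^-3 + 2A + A^9; writhe +5
components 2, writhe +5 (9 crossings)
linking number lk(C1,C2) = +1
3-colorings: 9 of 3^9, det 6 — tricolorable
note: |V(-1)| = 6: so tricolorable, since 3 divides 6


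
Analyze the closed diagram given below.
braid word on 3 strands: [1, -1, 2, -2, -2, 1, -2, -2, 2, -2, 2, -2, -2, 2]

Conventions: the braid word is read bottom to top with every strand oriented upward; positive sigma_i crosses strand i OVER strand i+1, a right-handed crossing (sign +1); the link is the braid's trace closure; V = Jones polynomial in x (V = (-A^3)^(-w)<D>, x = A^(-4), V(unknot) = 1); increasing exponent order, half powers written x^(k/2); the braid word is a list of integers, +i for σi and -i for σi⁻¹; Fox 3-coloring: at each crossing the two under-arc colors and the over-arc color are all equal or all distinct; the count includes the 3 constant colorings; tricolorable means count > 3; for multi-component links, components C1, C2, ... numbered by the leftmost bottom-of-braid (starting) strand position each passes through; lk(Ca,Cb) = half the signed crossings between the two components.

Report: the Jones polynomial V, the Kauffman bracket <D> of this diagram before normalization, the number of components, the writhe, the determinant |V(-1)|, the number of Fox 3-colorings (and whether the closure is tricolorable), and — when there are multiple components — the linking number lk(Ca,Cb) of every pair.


V(x) = -x^-4 + x^-3 + x^-1
bracket: A^-2 + A^6 - A^10, w = -2
1 component, writhe -2, over 14 crossings
det 3, colorings 9 of 3^14 — tricolorable
observation: the word shrinks to σ2⁻¹ σ1 σ2⁻¹ σ2⁻¹ after cancelling


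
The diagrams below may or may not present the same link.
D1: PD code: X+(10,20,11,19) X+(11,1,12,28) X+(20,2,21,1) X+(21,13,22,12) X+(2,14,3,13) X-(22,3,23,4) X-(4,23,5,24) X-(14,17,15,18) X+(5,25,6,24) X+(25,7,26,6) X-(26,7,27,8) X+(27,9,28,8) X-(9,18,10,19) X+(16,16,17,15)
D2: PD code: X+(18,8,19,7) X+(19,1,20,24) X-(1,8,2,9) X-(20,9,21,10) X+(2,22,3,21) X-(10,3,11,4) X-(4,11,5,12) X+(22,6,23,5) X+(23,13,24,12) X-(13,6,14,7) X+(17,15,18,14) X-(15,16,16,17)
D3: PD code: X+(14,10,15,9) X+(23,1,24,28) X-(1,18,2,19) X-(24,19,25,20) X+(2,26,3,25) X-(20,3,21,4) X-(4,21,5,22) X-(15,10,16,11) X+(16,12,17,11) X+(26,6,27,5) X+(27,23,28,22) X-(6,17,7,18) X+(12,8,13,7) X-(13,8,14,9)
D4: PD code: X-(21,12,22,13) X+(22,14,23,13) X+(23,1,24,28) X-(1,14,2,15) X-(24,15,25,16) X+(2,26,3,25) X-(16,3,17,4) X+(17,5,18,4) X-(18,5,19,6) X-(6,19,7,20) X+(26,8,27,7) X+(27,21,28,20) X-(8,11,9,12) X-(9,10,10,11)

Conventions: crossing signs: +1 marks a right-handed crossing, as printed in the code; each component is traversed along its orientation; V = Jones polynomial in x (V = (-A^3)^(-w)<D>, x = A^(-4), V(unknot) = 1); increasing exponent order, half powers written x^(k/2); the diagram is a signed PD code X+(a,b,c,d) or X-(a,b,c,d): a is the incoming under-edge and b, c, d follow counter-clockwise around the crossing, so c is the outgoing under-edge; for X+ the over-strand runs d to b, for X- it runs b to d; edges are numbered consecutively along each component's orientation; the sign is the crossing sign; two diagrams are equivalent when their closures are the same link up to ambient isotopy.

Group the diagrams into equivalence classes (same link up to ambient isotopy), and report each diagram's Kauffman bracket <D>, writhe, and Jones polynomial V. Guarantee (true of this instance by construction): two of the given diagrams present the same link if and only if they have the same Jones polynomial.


classes: {D1} | {D2, D3, D4}
V(D1) = x + x^3 - x^4  [14 crossings, <D> = -A^-4 + 1 + A^8, w = +4]
D2 (bracket -A^-12 + A^-8 - A^-4 + 3 - A^4 + A^8 - A^12; 12 crossings at w = 0): V = -x^-3 + x^-2 - x^-1 + 3 - x + x^2 - x^3
D3 (bracket -A^-12 + A^-8 - A^-4 + 3 - A^4 + A^8 - A^12; 14 crossings at w = 0): V = -x^-3 + x^-2 - x^-1 + 3 - x + x^2 - x^3
V(D4) = -x^-3 + x^-2 - x^-1 + 3 - x + x^2 - x^3  (w -2, c 14, <D> = -A^-18 + A^-14 - A^-10 + 3A^-6 - A^-2 + A^2 - A^6)
note: V(x) takes 2 values over 4 diagrams, fixing the grouping


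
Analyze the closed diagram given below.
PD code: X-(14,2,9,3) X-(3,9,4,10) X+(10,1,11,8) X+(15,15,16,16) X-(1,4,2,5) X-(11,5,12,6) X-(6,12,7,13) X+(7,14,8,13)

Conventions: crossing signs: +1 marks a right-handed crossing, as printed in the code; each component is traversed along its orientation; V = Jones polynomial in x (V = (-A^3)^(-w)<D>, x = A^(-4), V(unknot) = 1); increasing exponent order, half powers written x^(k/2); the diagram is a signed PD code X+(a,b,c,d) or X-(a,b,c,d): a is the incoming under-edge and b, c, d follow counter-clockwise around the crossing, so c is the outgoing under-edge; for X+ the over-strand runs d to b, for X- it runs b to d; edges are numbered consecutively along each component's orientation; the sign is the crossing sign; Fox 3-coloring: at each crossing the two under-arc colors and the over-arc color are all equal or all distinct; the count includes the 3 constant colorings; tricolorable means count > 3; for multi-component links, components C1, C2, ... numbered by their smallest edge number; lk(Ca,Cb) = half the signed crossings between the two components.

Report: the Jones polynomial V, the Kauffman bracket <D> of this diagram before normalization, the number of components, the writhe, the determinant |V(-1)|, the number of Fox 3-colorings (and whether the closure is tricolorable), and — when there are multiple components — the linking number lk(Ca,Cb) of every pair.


V = x^-3 + x^-2 + x^-1 + 1
<D> = A^-6 + A^-2 + A^2 + A^6 (w = -2)
3 components over 8 crossings, w = -2
lk(C1,C2): -1
lk(C1,C3) = 0
linking number lk(C2,C3) = 0
9 Fox colorings among 3^8, |V(-1)| = 0: tricolorable
why: det 0 = |V(-1)|; divisible by 3, so tricolorable


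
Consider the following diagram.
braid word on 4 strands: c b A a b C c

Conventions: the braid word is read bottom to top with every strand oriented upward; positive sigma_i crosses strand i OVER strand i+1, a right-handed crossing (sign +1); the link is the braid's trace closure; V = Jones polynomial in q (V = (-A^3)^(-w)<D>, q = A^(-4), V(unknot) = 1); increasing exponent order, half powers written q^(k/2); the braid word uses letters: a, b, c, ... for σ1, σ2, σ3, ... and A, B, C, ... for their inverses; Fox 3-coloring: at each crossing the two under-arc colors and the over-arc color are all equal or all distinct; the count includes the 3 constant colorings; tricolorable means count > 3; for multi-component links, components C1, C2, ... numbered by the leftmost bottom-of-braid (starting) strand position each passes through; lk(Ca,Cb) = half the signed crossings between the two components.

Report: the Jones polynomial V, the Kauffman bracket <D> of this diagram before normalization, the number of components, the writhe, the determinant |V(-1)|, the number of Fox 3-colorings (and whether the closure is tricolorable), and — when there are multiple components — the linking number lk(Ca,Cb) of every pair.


V = 1 + q + q^2 + q^3
<D> = -A^-3 - A - A^5 - A^9 (w = +3)
3 components over 7 crossings, w = +3
lk(C1,C2): 0
lk(C1,C3) = 0
linking number lk(C2,C3) = +1
9 Fox colorings among 3^7, |V(-1)| = 0: tricolorable
why: the word shrinks to σ3 σ2 σ2 after cancelling


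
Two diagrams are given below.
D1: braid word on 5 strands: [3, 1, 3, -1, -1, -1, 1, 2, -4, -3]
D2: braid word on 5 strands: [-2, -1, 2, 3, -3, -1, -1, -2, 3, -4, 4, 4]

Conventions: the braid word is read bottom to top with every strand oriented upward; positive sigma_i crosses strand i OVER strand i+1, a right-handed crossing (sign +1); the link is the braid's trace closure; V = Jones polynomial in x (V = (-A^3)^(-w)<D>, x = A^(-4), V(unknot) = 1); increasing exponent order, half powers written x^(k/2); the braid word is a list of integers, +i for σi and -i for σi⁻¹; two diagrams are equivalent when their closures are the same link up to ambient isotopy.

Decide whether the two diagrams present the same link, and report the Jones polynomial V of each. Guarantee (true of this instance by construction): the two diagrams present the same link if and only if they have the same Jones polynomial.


equivalent: no
V(D1) = 1  (w 0, c 10, <D> = 1)
V(D2) = -x^-6 + x^-5 - x^-4 + 2x^-3 - x^-2 + x^-1  [12 crossings, <D> = A^-2 - A^2 + 2A^6 - A^10 + A^14 - A^18, w = -2]
key observation: 2 classes among 2 diagrams; unequal V(x) rules out equality


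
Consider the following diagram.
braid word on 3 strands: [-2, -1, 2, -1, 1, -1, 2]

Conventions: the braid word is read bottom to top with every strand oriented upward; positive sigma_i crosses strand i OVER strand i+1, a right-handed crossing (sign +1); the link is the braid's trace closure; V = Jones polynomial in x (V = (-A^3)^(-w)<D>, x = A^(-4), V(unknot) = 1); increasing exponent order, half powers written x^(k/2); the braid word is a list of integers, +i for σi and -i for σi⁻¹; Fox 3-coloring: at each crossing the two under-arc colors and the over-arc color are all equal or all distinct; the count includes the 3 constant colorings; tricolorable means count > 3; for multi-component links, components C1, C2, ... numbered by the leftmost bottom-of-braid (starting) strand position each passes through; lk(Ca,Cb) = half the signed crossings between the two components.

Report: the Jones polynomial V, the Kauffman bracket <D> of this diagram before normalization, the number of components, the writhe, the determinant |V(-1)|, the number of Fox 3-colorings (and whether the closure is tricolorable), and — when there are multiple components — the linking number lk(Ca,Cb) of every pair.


Jones polynomial: V(x) = -x^(-5/2) - x^(-1/2)
<D> = A^-1 + A^7; writhe -1
components 2, writhe -1 (7 crossings)
linking number lk(C1,C2) = -1
3-colorings: 3 of 3^7, det 2 — not tricolorable
note: the word shrinks to σ2⁻¹ σ1⁻¹ σ2 σ1⁻¹ σ2 after cancelling


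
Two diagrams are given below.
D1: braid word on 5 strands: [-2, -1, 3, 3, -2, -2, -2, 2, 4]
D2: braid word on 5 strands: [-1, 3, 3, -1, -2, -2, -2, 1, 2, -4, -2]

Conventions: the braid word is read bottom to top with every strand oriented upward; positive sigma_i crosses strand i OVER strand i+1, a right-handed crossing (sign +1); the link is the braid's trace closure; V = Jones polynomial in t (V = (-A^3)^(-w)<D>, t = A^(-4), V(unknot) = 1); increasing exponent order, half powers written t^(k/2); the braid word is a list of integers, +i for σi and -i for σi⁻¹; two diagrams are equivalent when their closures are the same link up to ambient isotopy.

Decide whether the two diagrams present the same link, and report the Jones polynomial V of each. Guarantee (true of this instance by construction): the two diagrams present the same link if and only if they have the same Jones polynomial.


equivalent: yes
D1 (bracket A^-9 + 2A^-1 - A^3 + A^7 - A^11; 9 crossings at w = -1): V = t^(-7/2) - t^(-5/2) + t^(-3/2) - 2t^(-1/2) - t^(3/2)
D2 (bracket A^-15 + 2A^-7 - A^-3 + A - A^5; 11 crossings at w = -3): V = t^(-7/2) - t^(-5/2) + t^(-3/2) - 2t^(-1/2) - t^(3/2)
key observation: Markov moves rewrite D1 (9 crossings) into D2 (11)


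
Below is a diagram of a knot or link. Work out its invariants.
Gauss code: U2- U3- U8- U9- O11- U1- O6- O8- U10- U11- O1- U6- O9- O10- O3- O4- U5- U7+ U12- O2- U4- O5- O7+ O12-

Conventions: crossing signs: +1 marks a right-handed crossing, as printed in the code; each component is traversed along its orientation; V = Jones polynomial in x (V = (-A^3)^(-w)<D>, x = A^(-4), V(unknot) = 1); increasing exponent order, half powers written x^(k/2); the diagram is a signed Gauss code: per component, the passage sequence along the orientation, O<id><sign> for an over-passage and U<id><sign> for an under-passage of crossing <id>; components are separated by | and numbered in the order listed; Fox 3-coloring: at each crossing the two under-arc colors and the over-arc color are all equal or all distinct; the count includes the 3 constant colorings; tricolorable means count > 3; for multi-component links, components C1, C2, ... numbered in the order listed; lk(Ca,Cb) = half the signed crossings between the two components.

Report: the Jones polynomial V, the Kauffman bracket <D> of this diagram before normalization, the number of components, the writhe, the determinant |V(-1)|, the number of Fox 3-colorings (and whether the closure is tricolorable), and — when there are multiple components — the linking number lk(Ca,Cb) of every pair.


V(x) = x^-11 - 2x^-10 + 2x^-9 - 3x^-8 + 2x^-7 - 2x^-6 + 2x^-5 + x^-3
bracket: A^-18 + 2A^-10 - 2A^-6 + 2A^-2 - 3A^2 + 2A^6 - 2A^10 + A^14, w = -10
1 component, writhe -10, over 12 crossings
det 15, colorings 9 of 3^12 — tricolorable
observation: V spans 8 powers of x: at least 8 crossings in any diagram


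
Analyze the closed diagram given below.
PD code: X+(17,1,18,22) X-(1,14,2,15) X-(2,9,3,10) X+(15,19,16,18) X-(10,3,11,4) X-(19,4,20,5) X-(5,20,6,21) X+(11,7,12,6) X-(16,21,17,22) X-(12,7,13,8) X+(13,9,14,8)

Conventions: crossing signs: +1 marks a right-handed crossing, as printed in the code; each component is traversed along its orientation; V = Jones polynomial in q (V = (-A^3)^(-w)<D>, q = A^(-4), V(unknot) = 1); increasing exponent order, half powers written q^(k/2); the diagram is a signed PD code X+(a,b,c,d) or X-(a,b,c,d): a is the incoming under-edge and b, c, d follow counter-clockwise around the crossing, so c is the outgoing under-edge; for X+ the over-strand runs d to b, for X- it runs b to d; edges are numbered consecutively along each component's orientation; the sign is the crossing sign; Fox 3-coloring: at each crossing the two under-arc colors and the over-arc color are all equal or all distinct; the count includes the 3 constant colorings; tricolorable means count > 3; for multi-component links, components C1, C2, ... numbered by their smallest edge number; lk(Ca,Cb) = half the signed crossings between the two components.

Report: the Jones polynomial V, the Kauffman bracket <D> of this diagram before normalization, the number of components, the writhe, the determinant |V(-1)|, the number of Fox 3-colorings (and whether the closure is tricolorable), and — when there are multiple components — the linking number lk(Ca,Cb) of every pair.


V = -q^-6 + q^-5 - q^-4 + 2q^-3 - q^-2 + q^-1
<D> = -A^-5 + A^-1 - 2A^3 + A^7 - A^11 + A^15 (w = -3)
1 component over 11 crossings, w = -3
3 Fox colorings among 3^11, |V(-1)| = 7: not tricolorable
why: det 7 = |V(-1)|; not divisible by 3, so not tricolorable
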